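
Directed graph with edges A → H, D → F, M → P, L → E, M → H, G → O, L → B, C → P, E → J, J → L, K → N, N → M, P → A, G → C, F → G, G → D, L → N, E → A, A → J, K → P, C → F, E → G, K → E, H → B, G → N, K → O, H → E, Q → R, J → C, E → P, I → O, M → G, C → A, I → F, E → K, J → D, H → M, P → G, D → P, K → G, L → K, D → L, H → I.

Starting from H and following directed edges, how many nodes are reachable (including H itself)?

BFS from H visits: H, M, I, E, B, P, G, O, F, K, J, A, N, D, C, L
Reachable nodes: 16 of 18 total.

16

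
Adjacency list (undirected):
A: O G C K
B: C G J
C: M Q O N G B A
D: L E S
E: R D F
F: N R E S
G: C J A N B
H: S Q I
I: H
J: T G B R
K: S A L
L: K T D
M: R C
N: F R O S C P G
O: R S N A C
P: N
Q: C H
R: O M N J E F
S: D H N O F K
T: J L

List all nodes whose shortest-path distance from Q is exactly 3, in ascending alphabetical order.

D, F, J, K, P, R

Level 0: Q
Level 1: C, H
Level 2: A, B, G, I, M, N, O, S
Level 3: D, F, J, K, P, R
Level 4: E, L, T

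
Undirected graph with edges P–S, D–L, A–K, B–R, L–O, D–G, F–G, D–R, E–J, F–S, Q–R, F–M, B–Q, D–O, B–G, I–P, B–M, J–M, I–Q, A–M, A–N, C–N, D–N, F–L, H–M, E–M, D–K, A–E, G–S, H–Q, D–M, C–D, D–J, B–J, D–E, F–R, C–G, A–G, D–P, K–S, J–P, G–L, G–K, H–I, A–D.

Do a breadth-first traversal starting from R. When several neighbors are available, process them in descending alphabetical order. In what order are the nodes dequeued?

Visit R; enqueue Q, F, D, B → queue [Q, F, D, B]
Visit Q; enqueue I, H → queue [F, D, B, I, H]
Visit F; enqueue S, M, L, G → queue [D, B, I, H, S, M, L, G]
Visit D; enqueue P, O, N, K, J, E, C, A → queue [B, I, H, S, M, L, G, P, O, N, K, J, E, C, A]
Visit B → queue [I, H, S, M, L, G, P, O, N, K, J, E, C, A]
Visit I → queue [H, S, M, L, G, P, O, N, K, J, E, C, A]
Visit H → queue [S, M, L, G, P, O, N, K, J, E, C, A]
Visit S → queue [M, L, G, P, O, N, K, J, E, C, A]
Visit M → queue [L, G, P, O, N, K, J, E, C, A]
Visit L → queue [G, P, O, N, K, J, E, C, A]
Visit G → queue [P, O, N, K, J, E, C, A]
Visit P → queue [O, N, K, J, E, C, A]
Visit O → queue [N, K, J, E, C, A]
Visit N → queue [K, J, E, C, A]
Visit K → queue [J, E, C, A]
Visit J → queue [E, C, A]
Visit E → queue [C, A]
Visit C → queue [A]
Visit A → queue []

R → Q → F → D → B → I → H → S → M → L → G → P → O → N → K → J → E → C → A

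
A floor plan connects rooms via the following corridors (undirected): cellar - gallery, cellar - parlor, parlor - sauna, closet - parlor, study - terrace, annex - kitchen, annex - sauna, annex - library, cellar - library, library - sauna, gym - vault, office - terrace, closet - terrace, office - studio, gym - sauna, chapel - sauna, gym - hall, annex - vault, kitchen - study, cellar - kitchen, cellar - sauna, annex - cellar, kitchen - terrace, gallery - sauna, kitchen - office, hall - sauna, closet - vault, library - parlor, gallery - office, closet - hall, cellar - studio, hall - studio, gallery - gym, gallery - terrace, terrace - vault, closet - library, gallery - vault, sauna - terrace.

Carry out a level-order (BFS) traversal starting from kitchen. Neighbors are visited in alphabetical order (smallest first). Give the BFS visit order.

Visit kitchen; enqueue annex, cellar, office, study, terrace → queue [annex, cellar, office, study, terrace]
Visit annex; enqueue library, sauna, vault → queue [cellar, office, study, terrace, library, sauna, vault]
Visit cellar; enqueue gallery, parlor, studio → queue [office, study, terrace, library, sauna, vault, gallery, parlor, studio]
Visit office → queue [study, terrace, library, sauna, vault, gallery, parlor, studio]
Visit study → queue [terrace, library, sauna, vault, gallery, parlor, studio]
Visit terrace; enqueue closet → queue [library, sauna, vault, gallery, parlor, studio, closet]
Visit library → queue [sauna, vault, gallery, parlor, studio, closet]
Visit sauna; enqueue chapel, gym, hall → queue [vault, gallery, parlor, studio, closet, chapel, gym, hall]
Visit vault → queue [gallery, parlor, studio, closet, chapel, gym, hall]
Visit gallery → queue [parlor, studio, closet, chapel, gym, hall]
Visit parlor → queue [studio, closet, chapel, gym, hall]
Visit studio → queue [closet, chapel, gym, hall]
Visit closet → queue [chapel, gym, hall]
Visit chapel → queue [gym, hall]
Visit gym → queue [hall]
Visit hall → queue []

kitchen → annex → cellar → office → study → terrace → library → sauna → vault → gallery → parlor → studio → closet → chapel → gym → hall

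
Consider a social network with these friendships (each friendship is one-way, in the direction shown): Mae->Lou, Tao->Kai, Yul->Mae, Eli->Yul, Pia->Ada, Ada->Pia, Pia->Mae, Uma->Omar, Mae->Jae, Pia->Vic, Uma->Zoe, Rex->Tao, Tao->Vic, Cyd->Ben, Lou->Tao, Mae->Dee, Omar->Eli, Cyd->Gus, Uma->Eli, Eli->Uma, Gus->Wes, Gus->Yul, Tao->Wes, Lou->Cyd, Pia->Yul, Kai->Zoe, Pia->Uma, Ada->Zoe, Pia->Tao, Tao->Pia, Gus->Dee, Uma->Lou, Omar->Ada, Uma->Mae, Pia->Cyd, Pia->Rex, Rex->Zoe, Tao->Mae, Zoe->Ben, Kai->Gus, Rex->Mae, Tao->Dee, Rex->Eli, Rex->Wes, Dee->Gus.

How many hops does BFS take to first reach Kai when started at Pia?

2

Level 0: Pia
Level 1: Ada, Cyd, Mae, Rex, Tao, Uma, Vic, Yul
Level 2: Ben, Dee, Eli, Gus, Jae, Kai, Lou, Omar, Wes, Zoe
Kai first appears at level 2.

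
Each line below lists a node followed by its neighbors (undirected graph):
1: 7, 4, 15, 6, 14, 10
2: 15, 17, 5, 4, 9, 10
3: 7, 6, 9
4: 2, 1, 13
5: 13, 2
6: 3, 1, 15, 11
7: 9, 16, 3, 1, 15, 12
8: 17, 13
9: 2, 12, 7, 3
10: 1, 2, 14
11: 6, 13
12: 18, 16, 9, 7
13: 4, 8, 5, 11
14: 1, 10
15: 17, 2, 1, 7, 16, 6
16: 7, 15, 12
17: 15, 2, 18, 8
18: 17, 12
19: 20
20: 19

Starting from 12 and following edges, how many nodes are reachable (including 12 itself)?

BFS from 12 visits: 12, 18, 16, 9, 7, 17, 15, 3, 2, 1, 8, 6, 10, 5, 4, 14, 13, 11
Reachable nodes: 18 of 20 total.

18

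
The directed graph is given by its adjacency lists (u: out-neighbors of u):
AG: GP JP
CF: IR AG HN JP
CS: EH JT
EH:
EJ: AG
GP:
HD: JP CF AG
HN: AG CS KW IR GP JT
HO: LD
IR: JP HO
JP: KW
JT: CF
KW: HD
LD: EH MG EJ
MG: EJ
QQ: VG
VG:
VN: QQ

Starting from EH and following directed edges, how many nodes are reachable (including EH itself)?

1

BFS from EH visits: EH
Reachable nodes: 1 of 18 total.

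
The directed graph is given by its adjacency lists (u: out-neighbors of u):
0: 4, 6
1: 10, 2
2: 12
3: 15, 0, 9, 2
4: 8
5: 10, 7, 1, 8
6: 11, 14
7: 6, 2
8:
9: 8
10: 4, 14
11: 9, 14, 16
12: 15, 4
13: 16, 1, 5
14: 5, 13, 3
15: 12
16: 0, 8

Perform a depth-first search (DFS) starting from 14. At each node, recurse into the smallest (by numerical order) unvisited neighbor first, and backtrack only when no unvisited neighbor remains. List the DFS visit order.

14 3 0 4 8 6 11 9 16 2 12 15 5 1 10 7 13

Visit 14
14 → 3
3 → 0
0 → 4
4 → 8
0 → 6
6 → 11
11 → 9
11 → 16
3 → 2
2 → 12
12 → 15
14 → 5
5 → 1
1 → 10
5 → 7
14 → 13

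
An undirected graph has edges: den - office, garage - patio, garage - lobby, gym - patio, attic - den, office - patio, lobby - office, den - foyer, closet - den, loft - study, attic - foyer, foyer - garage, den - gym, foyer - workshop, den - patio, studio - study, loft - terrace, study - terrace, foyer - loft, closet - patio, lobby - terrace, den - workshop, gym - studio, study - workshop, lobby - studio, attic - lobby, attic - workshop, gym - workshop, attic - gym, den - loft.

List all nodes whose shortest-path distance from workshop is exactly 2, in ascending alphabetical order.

closet, garage, lobby, loft, office, patio, studio, terrace

Level 0: workshop
Level 1: attic, den, foyer, gym, study
Level 2: closet, garage, lobby, loft, office, patio, studio, terrace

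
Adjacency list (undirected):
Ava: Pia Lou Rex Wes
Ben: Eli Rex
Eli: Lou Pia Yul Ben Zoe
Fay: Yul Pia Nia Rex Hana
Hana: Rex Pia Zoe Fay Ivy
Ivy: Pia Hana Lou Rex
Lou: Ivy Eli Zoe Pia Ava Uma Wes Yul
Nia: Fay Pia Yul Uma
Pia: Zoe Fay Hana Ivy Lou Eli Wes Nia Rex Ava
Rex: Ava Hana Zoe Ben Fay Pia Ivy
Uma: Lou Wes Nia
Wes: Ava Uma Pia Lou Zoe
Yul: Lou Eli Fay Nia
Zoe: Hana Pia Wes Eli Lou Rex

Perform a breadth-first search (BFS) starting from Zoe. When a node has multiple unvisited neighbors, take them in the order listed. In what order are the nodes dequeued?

Visit Zoe; enqueue Hana, Pia, Wes, Eli, Lou, Rex → queue [Hana, Pia, Wes, Eli, Lou, Rex]
Visit Hana; enqueue Fay, Ivy → queue [Pia, Wes, Eli, Lou, Rex, Fay, Ivy]
Visit Pia; enqueue Nia, Ava → queue [Wes, Eli, Lou, Rex, Fay, Ivy, Nia, Ava]
Visit Wes; enqueue Uma → queue [Eli, Lou, Rex, Fay, Ivy, Nia, Ava, Uma]
Visit Eli; enqueue Yul, Ben → queue [Lou, Rex, Fay, Ivy, Nia, Ava, Uma, Yul, Ben]
Visit Lou → queue [Rex, Fay, Ivy, Nia, Ava, Uma, Yul, Ben]
Visit Rex → queue [Fay, Ivy, Nia, Ava, Uma, Yul, Ben]
Visit Fay → queue [Ivy, Nia, Ava, Uma, Yul, Ben]
Visit Ivy → queue [Nia, Ava, Uma, Yul, Ben]
Visit Nia → queue [Ava, Uma, Yul, Ben]
Visit Ava → queue [Uma, Yul, Ben]
Visit Uma → queue [Yul, Ben]
Visit Yul → queue [Ben]
Visit Ben → queue []

Zoe → Hana → Pia → Wes → Eli → Lou → Rex → Fay → Ivy → Nia → Ava → Uma → Yul → Ben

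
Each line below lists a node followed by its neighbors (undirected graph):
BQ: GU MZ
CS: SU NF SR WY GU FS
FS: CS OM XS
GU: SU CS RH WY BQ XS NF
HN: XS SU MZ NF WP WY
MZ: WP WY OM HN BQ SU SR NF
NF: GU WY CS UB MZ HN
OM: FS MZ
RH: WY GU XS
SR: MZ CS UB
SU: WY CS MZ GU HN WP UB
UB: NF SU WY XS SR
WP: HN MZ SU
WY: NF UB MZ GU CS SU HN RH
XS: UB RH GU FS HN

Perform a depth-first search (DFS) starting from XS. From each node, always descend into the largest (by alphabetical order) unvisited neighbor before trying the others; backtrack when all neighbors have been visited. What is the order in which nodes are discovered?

Visit XS
XS → UB
UB → WY
WY → SU
SU → WP
WP → MZ
MZ → SR
SR → CS
CS → NF
NF → HN
NF → GU
GU → RH
GU → BQ
CS → FS
FS → OM

XS -> UB -> WY -> SU -> WP -> MZ -> SR -> CS -> NF -> HN -> GU -> RH -> BQ -> FS -> OM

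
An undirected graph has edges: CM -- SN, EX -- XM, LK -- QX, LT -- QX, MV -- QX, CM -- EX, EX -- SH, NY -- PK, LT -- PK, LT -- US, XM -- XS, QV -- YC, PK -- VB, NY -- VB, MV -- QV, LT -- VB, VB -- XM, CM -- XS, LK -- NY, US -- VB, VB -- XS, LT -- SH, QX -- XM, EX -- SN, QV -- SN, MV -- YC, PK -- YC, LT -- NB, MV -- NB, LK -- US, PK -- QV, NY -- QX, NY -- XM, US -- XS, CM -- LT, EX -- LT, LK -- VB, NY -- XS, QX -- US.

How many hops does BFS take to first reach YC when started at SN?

Level 0: SN
Level 1: CM, EX, QV
Level 2: LT, MV, PK, SH, XM, XS, YC
Level 3: NB, NY, QX, US, VB
Level 4: LK
YC first appears at level 2.

2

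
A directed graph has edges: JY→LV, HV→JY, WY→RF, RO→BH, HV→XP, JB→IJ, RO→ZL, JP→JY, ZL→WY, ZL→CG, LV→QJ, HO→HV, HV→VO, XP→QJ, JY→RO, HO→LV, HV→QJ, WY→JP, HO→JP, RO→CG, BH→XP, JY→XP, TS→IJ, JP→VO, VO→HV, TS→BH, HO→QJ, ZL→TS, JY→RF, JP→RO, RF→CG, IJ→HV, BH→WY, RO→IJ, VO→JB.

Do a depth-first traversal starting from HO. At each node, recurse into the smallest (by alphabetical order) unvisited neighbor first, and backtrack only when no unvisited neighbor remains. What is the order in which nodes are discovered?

Visit HO
HO → HV
HV → JY
JY → LV
LV → QJ
JY → RF
RF → CG
JY → RO
RO → BH
BH → WY
WY → JP
JP → VO
VO → JB
JB → IJ
BH → XP
RO → ZL
ZL → TS

HO, HV, JY, LV, QJ, RF, CG, RO, BH, WY, JP, VO, JB, IJ, XP, ZL, TS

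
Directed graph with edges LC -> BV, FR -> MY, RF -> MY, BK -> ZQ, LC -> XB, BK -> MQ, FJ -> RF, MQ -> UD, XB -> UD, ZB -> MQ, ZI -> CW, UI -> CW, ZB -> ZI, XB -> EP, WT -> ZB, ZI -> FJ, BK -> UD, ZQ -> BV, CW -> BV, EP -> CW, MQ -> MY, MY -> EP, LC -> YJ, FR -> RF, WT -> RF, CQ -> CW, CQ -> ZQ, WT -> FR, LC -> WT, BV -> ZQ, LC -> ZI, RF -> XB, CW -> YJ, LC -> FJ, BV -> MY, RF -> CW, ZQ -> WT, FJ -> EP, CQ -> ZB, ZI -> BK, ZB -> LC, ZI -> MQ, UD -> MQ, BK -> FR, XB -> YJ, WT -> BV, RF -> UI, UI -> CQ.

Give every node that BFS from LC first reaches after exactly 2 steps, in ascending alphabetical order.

BK, CW, EP, FR, MQ, MY, RF, UD, ZB, ZQ

Level 0: LC
Level 1: BV, FJ, WT, XB, YJ, ZI
Level 2: BK, CW, EP, FR, MQ, MY, RF, UD, ZB, ZQ
Level 3: UI
Level 4: CQ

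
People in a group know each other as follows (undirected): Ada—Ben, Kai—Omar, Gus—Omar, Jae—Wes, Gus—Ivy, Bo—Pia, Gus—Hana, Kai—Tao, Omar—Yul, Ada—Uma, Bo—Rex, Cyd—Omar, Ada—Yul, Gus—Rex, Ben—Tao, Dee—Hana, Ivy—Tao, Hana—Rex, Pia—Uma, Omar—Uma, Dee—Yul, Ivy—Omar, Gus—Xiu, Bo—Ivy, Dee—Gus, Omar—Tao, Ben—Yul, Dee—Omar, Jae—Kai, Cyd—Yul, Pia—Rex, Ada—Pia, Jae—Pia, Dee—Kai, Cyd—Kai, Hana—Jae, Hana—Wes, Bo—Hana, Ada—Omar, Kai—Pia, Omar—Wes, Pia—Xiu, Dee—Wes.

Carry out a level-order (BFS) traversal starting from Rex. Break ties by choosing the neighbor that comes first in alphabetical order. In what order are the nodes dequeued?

Rex, Bo, Gus, Hana, Pia, Ivy, Dee, Omar, Xiu, Jae, Wes, Ada, Kai, Uma, Tao, Yul, Cyd, Ben

Visit Rex; enqueue Bo, Gus, Hana, Pia → queue [Bo, Gus, Hana, Pia]
Visit Bo; enqueue Ivy → queue [Gus, Hana, Pia, Ivy]
Visit Gus; enqueue Dee, Omar, Xiu → queue [Hana, Pia, Ivy, Dee, Omar, Xiu]
Visit Hana; enqueue Jae, Wes → queue [Pia, Ivy, Dee, Omar, Xiu, Jae, Wes]
Visit Pia; enqueue Ada, Kai, Uma → queue [Ivy, Dee, Omar, Xiu, Jae, Wes, Ada, Kai, Uma]
Visit Ivy; enqueue Tao → queue [Dee, Omar, Xiu, Jae, Wes, Ada, Kai, Uma, Tao]
Visit Dee; enqueue Yul → queue [Omar, Xiu, Jae, Wes, Ada, Kai, Uma, Tao, Yul]
Visit Omar; enqueue Cyd → queue [Xiu, Jae, Wes, Ada, Kai, Uma, Tao, Yul, Cyd]
Visit Xiu → queue [Jae, Wes, Ada, Kai, Uma, Tao, Yul, Cyd]
Visit Jae → queue [Wes, Ada, Kai, Uma, Tao, Yul, Cyd]
Visit Wes → queue [Ada, Kai, Uma, Tao, Yul, Cyd]
Visit Ada; enqueue Ben → queue [Kai, Uma, Tao, Yul, Cyd, Ben]
Visit Kai → queue [Uma, Tao, Yul, Cyd, Ben]
Visit Uma → queue [Tao, Yul, Cyd, Ben]
Visit Tao → queue [Yul, Cyd, Ben]
Visit Yul → queue [Cyd, Ben]
Visit Cyd → queue [Ben]
Visit Ben → queue []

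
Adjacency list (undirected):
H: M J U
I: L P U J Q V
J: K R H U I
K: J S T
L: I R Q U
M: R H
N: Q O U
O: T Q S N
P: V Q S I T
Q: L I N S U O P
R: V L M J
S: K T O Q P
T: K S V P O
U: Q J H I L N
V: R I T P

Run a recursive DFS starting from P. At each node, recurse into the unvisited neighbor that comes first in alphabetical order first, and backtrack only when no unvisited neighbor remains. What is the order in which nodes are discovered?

P I J H M R L Q N O S K T V U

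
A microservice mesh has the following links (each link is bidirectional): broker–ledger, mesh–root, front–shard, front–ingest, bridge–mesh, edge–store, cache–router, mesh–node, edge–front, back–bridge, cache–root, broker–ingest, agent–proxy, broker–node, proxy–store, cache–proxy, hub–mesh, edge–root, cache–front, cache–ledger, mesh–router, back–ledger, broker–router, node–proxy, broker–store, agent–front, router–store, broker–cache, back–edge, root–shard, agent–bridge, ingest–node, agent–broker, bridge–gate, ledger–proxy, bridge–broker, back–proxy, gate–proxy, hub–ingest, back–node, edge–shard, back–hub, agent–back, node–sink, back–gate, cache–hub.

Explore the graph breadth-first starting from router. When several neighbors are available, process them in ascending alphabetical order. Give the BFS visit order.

Visit router; enqueue broker, cache, mesh, store → queue [broker, cache, mesh, store]
Visit broker; enqueue agent, bridge, ingest, ledger, node → queue [cache, mesh, store, agent, bridge, ingest, ledger, node]
Visit cache; enqueue front, hub, proxy, root → queue [mesh, store, agent, bridge, ingest, ledger, node, front, hub, proxy, root]
Visit mesh → queue [store, agent, bridge, ingest, ledger, node, front, hub, proxy, root]
Visit store; enqueue edge → queue [agent, bridge, ingest, ledger, node, front, hub, proxy, root, edge]
Visit agent; enqueue back → queue [bridge, ingest, ledger, node, front, hub, proxy, root, edge, back]
Visit bridge; enqueue gate → queue [ingest, ledger, node, front, hub, proxy, root, edge, back, gate]
Visit ingest → queue [ledger, node, front, hub, proxy, root, edge, back, gate]
Visit ledger → queue [node, front, hub, proxy, root, edge, back, gate]
Visit node; enqueue sink → queue [front, hub, proxy, root, edge, back, gate, sink]
Visit front; enqueue shard → queue [hub, proxy, root, edge, back, gate, sink, shard]
Visit hub → queue [proxy, root, edge, back, gate, sink, shard]
Visit proxy → queue [root, edge, back, gate, sink, shard]
Visit root → queue [edge, back, gate, sink, shard]
Visit edge → queue [back, gate, sink, shard]
Visit back → queue [gate, sink, shard]
Visit gate → queue [sink, shard]
Visit sink → queue [shard]
Visit shard → queue []

router → broker → cache → mesh → store → agent → bridge → ingest → ledger → node → front → hub → proxy → root → edge → back → gate → sink → shard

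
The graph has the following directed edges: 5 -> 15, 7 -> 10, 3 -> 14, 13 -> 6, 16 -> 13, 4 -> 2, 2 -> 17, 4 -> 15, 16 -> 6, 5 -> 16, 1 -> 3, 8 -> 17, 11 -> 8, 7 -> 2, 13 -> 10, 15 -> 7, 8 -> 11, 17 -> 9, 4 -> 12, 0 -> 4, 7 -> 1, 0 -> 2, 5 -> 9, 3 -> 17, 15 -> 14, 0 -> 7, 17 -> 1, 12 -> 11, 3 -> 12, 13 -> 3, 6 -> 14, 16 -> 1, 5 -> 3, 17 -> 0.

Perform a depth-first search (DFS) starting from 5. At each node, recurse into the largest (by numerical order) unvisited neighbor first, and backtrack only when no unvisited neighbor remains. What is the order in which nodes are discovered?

Visit 5
5 → 16
16 → 13
13 → 10
13 → 6
6 → 14
13 → 3
3 → 17
17 → 9
17 → 1
17 → 0
0 → 7
7 → 2
0 → 4
4 → 15
4 → 12
12 → 11
11 → 8

5 → 16 → 13 → 10 → 6 → 14 → 3 → 17 → 9 → 1 → 0 → 7 → 2 → 4 → 15 → 12 → 11 → 8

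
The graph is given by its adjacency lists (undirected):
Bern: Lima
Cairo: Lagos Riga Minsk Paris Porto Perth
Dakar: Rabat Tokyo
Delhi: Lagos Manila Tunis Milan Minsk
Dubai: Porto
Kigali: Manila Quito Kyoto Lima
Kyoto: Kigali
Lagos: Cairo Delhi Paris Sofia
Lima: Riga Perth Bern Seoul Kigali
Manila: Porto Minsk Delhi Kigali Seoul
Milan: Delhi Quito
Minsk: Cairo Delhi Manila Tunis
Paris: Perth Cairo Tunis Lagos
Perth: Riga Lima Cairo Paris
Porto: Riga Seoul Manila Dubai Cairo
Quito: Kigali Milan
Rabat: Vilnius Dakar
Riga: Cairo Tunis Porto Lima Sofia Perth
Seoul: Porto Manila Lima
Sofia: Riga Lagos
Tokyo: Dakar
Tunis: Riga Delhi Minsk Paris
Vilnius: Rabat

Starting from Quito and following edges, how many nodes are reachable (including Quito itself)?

19

BFS from Quito visits: Quito, Kigali, Milan, Kyoto, Lima, Manila, Delhi, Bern, Perth, Riga, Seoul, Minsk, Porto, Lagos, Tunis, Cairo, Paris, Sofia, Dubai
Reachable nodes: 19 of 23 total.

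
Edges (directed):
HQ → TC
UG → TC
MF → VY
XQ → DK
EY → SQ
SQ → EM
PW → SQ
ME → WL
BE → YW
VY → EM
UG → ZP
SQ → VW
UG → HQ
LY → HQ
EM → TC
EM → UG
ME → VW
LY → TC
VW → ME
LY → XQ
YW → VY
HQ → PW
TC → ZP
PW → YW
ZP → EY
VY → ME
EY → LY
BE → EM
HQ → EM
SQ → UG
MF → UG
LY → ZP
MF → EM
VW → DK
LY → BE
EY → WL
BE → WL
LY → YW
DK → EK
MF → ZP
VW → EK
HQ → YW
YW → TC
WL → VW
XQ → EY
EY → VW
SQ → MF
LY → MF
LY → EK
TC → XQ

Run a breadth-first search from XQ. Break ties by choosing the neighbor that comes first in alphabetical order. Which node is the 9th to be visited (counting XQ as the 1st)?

BE

Visit XQ; enqueue DK, EY → queue [DK, EY]
Visit DK; enqueue EK → queue [EY, EK]
Visit EY; enqueue LY, SQ, VW, WL → queue [EK, LY, SQ, VW, WL]
Visit EK → queue [LY, SQ, VW, WL]
Visit LY; enqueue BE, HQ, MF, TC, YW, ZP → queue [SQ, VW, WL, BE, HQ, MF, TC, YW, ZP]
Visit SQ; enqueue EM, UG → queue [VW, WL, BE, HQ, MF, TC, YW, ZP, EM, UG]
Visit VW; enqueue ME → queue [WL, BE, HQ, MF, TC, YW, ZP, EM, UG, ME]
Visit WL → queue [BE, HQ, MF, TC, YW, ZP, EM, UG, ME]
Visit BE → queue [HQ, MF, TC, YW, ZP, EM, UG, ME]
Visit HQ; enqueue PW → queue [MF, TC, YW, ZP, EM, UG, ME, PW]
Visit MF; enqueue VY → queue [TC, YW, ZP, EM, UG, ME, PW, VY]
Visit TC → queue [YW, ZP, EM, UG, ME, PW, VY]
Visit YW → queue [ZP, EM, UG, ME, PW, VY]
Visit ZP → queue [EM, UG, ME, PW, VY]
Visit EM → queue [UG, ME, PW, VY]
Visit UG → queue [ME, PW, VY]
Visit ME → queue [PW, VY]
Visit PW → queue [VY]
Visit VY → queue []

Visit order: XQ, DK, EY, EK, LY, SQ, VW, WL, BE, HQ, MF, TC, YW, ZP, EM, UG, ME, PW, VY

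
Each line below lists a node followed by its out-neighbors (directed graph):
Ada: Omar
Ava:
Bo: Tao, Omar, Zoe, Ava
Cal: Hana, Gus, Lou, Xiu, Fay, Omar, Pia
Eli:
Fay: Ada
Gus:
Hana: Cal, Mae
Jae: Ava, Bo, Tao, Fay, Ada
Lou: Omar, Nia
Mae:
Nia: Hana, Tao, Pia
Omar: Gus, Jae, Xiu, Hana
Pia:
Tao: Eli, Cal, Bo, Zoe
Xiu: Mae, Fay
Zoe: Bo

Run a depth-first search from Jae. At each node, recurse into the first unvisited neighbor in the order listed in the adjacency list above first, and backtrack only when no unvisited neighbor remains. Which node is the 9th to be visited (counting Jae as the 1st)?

Visit Jae
Jae → Ava
Jae → Bo
Bo → Tao
Tao → Eli
Tao → Cal
Cal → Hana
Hana → Mae
Cal → Gus
Cal → Lou
Lou → Omar
Omar → Xiu
Xiu → Fay
Fay → Ada
Lou → Nia
Nia → Pia
Tao → Zoe

Visit order: Jae, Ava, Bo, Tao, Eli, Cal, Hana, Mae, Gus, Lou, Omar, Xiu, Fay, Ada, Nia, Pia, Zoe

Gus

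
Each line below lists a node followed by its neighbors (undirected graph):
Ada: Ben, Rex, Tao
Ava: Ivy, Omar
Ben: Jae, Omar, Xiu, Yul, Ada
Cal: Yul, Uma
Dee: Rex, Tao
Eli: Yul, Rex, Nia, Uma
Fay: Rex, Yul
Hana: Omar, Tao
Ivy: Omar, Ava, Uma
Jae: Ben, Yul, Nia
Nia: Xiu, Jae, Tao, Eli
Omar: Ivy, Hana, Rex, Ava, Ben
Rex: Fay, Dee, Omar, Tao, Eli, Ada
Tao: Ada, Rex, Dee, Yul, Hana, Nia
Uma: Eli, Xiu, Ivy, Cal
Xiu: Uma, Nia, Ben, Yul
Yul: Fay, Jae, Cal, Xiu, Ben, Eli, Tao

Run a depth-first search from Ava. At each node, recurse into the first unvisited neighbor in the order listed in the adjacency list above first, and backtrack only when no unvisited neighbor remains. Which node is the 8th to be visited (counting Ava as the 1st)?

Visit Ava
Ava → Ivy
Ivy → Omar
Omar → Hana
Hana → Tao
Tao → Ada
Ada → Ben
Ben → Jae
Jae → Yul
Yul → Fay
Fay → Rex
Rex → Dee
Rex → Eli
Eli → Nia
Nia → Xiu
Xiu → Uma
Uma → Cal

Visit order: Ava, Ivy, Omar, Hana, Tao, Ada, Ben, Jae, Yul, Fay, Rex, Dee, Eli, Nia, Xiu, Uma, Cal

Jae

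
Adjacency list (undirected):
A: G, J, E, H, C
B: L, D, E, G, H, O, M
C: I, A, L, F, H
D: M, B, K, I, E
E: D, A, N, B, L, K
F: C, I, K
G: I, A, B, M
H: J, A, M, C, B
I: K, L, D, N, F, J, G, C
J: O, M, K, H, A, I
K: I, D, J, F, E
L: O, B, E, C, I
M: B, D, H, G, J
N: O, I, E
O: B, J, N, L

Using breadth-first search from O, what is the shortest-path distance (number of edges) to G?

2

Level 0: O
Level 1: B, J, L, N
Level 2: A, C, D, E, G, H, I, K, M
Level 3: F
G first appears at level 2.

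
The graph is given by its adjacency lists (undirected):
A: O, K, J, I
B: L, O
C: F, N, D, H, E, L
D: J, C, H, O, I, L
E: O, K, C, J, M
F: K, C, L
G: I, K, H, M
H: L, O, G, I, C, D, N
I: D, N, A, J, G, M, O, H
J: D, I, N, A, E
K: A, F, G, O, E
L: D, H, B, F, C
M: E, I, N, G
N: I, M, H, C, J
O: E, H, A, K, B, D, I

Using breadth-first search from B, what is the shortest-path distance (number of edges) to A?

2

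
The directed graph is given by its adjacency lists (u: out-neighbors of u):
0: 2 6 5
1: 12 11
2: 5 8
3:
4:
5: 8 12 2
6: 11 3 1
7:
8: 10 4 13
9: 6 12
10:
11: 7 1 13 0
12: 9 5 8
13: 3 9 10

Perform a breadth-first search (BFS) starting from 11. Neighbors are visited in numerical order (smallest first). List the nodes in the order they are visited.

Visit 11; enqueue 0, 1, 7, 13 → queue [0, 1, 7, 13]
Visit 0; enqueue 2, 5, 6 → queue [1, 7, 13, 2, 5, 6]
Visit 1; enqueue 12 → queue [7, 13, 2, 5, 6, 12]
Visit 7 → queue [13, 2, 5, 6, 12]
Visit 13; enqueue 3, 9, 10 → queue [2, 5, 6, 12, 3, 9, 10]
Visit 2; enqueue 8 → queue [5, 6, 12, 3, 9, 10, 8]
Visit 5 → queue [6, 12, 3, 9, 10, 8]
Visit 6 → queue [12, 3, 9, 10, 8]
Visit 12 → queue [3, 9, 10, 8]
Visit 3 → queue [9, 10, 8]
Visit 9 → queue [10, 8]
Visit 10 → queue [8]
Visit 8; enqueue 4 → queue [4]
Visit 4 → queue []

11, 0, 1, 7, 13, 2, 5, 6, 12, 3, 9, 10, 8, 4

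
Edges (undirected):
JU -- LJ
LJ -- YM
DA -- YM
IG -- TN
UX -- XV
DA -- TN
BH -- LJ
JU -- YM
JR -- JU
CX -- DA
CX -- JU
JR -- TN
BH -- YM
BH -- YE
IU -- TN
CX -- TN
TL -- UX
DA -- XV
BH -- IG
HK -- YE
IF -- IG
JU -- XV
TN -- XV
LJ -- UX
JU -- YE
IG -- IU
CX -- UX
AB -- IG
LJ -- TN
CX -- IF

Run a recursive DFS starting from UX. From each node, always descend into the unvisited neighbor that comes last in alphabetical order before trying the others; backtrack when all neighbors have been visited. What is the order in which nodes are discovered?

UX, XV, TN, LJ, YM, JU, YE, HK, BH, IG, IU, IF, CX, DA, AB, JR, TL

Visit UX
UX → XV
XV → TN
TN → LJ
LJ → YM
YM → JU
JU → YE
YE → HK
YE → BH
BH → IG
IG → IU
IG → IF
IF → CX
CX → DA
IG → AB
JU → JR
UX → TL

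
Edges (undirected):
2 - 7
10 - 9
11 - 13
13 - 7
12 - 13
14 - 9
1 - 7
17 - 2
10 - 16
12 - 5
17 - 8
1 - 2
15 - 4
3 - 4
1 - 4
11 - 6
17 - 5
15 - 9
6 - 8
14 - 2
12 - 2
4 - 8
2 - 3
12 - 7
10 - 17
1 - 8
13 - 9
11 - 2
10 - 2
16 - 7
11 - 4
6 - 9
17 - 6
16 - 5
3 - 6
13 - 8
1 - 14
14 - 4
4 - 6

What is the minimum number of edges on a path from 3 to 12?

Level 0: 3
Level 1: 2, 4, 6
Level 2: 1, 7, 8, 9, 10, 11, 12, 14, 15, 17
Level 3: 5, 13, 16
12 first appears at level 2.

2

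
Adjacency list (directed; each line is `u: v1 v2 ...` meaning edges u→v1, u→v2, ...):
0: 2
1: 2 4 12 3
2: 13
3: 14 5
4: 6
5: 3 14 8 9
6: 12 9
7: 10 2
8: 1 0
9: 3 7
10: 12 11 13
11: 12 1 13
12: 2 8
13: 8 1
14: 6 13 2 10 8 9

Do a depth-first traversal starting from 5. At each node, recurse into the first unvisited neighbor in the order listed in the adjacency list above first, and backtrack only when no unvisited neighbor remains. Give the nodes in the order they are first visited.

Visit 5
5 → 3
3 → 14
14 → 6
6 → 12
12 → 2
2 → 13
13 → 8
8 → 1
1 → 4
8 → 0
6 → 9
9 → 7
7 → 10
10 → 11

5, 3, 14, 6, 12, 2, 13, 8, 1, 4, 0, 9, 7, 10, 11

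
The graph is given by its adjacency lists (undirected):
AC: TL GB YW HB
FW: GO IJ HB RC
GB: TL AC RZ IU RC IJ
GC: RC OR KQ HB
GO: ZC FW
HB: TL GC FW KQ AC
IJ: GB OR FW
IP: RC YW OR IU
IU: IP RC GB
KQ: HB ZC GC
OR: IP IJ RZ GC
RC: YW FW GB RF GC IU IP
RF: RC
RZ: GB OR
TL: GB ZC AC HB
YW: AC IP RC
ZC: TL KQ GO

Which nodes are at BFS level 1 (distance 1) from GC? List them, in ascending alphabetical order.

HB, KQ, OR, RC

Level 0: GC
Level 1: HB, KQ, OR, RC
Level 2: AC, FW, GB, IJ, IP, IU, RF, RZ, TL, YW, ZC
Level 3: GO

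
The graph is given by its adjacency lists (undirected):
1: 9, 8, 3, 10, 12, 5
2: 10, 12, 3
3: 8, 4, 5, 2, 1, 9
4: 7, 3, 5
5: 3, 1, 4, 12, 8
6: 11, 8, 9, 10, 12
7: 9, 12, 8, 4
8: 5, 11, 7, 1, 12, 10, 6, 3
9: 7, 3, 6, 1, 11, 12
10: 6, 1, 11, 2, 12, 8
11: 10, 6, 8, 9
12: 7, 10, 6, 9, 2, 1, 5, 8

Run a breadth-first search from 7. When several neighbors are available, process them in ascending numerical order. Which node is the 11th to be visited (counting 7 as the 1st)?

11

Visit 7; enqueue 4, 8, 9, 12 → queue [4, 8, 9, 12]
Visit 4; enqueue 3, 5 → queue [8, 9, 12, 3, 5]
Visit 8; enqueue 1, 6, 10, 11 → queue [9, 12, 3, 5, 1, 6, 10, 11]
Visit 9 → queue [12, 3, 5, 1, 6, 10, 11]
Visit 12; enqueue 2 → queue [3, 5, 1, 6, 10, 11, 2]
Visit 3 → queue [5, 1, 6, 10, 11, 2]
Visit 5 → queue [1, 6, 10, 11, 2]
Visit 1 → queue [6, 10, 11, 2]
Visit 6 → queue [10, 11, 2]
Visit 10 → queue [11, 2]
Visit 11 → queue [2]
Visit 2 → queue []

Visit order: 7, 4, 8, 9, 12, 3, 5, 1, 6, 10, 11, 2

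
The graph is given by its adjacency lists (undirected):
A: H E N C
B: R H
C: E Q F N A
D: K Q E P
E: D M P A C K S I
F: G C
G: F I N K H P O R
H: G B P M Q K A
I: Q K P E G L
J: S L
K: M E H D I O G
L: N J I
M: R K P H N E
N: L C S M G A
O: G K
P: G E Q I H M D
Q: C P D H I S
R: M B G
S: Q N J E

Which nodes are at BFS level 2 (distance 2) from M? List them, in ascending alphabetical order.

Level 0: M
Level 1: E, H, K, N, P, R
Level 2: A, B, C, D, G, I, L, O, Q, S
Level 3: F, J

A, B, C, D, G, I, L, O, Q, S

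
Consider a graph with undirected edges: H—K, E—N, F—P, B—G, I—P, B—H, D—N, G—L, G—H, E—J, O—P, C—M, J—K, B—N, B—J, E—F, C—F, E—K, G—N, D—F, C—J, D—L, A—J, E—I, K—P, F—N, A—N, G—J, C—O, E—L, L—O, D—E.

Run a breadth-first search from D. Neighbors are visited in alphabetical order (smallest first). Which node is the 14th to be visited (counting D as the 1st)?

B

Visit D; enqueue E, F, L, N → queue [E, F, L, N]
Visit E; enqueue I, J, K → queue [F, L, N, I, J, K]
Visit F; enqueue C, P → queue [L, N, I, J, K, C, P]
Visit L; enqueue G, O → queue [N, I, J, K, C, P, G, O]
Visit N; enqueue A, B → queue [I, J, K, C, P, G, O, A, B]
Visit I → queue [J, K, C, P, G, O, A, B]
Visit J → queue [K, C, P, G, O, A, B]
Visit K; enqueue H → queue [C, P, G, O, A, B, H]
Visit C; enqueue M → queue [P, G, O, A, B, H, M]
Visit P → queue [G, O, A, B, H, M]
Visit G → queue [O, A, B, H, M]
Visit O → queue [A, B, H, M]
Visit A → queue [B, H, M]
Visit B → queue [H, M]
Visit H → queue [M]
Visit M → queue []

Visit order: D, E, F, L, N, I, J, K, C, P, G, O, A, B, H, M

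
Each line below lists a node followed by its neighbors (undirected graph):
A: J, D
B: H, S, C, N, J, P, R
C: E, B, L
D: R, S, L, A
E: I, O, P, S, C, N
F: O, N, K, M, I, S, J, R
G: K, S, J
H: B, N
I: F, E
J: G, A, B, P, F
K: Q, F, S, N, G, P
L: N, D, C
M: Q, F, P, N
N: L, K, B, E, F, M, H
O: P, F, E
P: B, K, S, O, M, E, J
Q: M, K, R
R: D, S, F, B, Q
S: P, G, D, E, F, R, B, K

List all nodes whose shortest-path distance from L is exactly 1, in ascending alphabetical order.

Level 0: L
Level 1: C, D, N
Level 2: A, B, E, F, H, K, M, R, S
Level 3: G, I, J, O, P, Q

C, D, N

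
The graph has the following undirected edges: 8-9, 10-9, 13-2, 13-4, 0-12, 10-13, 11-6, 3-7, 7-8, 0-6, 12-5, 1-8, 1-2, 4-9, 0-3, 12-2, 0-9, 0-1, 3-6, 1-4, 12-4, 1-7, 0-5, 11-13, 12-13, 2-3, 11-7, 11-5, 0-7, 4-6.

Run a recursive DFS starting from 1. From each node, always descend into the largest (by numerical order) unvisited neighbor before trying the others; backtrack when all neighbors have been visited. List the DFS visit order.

Visit 1
1 → 8
8 → 9
9 → 10
10 → 13
13 → 12
12 → 5
5 → 11
11 → 7
7 → 3
3 → 6
6 → 4
6 → 0
3 → 2

1 8 9 10 13 12 5 11 7 3 6 4 0 2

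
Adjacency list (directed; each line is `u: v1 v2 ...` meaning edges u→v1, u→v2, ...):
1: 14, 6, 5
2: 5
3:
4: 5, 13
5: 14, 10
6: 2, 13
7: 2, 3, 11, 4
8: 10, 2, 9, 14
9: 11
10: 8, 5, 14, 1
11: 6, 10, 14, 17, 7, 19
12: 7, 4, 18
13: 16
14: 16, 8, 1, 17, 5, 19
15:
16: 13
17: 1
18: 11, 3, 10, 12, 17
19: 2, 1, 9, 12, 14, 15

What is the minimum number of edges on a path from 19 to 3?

3

Level 0: 19
Level 1: 1, 2, 9, 12, 14, 15
Level 2: 4, 5, 6, 7, 8, 11, 16, 17, 18
Level 3: 3, 10, 13
3 first appears at level 3.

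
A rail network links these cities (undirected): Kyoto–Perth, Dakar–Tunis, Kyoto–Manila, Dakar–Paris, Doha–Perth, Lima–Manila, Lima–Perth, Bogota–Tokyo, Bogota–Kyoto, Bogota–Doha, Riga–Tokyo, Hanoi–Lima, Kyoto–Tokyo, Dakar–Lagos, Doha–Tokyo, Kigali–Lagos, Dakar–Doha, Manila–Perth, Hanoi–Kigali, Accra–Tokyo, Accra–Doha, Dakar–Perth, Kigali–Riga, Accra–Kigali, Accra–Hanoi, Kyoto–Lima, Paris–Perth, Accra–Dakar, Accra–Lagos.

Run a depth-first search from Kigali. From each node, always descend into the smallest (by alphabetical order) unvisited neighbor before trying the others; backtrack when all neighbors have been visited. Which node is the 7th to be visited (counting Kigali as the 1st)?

Lima

Visit Kigali
Kigali → Accra
Accra → Dakar
Dakar → Doha
Doha → Bogota
Bogota → Kyoto
Kyoto → Lima
Lima → Hanoi
Lima → Manila
Manila → Perth
Perth → Paris
Kyoto → Tokyo
Tokyo → Riga
Dakar → Lagos
Dakar → Tunis

Visit order: Kigali, Accra, Dakar, Doha, Bogota, Kyoto, Lima, Hanoi, Manila, Perth, Paris, Tokyo, Riga, Lagos, Tunis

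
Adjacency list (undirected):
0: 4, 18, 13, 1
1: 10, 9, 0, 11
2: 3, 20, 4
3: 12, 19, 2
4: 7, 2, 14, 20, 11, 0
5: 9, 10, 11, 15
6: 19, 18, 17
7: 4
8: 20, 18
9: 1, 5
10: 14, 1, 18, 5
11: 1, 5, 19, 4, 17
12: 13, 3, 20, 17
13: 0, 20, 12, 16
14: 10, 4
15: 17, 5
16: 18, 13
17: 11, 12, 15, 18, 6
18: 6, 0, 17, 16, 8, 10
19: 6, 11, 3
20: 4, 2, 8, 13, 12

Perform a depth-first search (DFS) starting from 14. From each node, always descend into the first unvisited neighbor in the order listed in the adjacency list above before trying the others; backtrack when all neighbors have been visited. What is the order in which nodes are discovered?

Visit 14
14 → 10
10 → 1
1 → 9
9 → 5
5 → 11
11 → 19
19 → 6
6 → 18
18 → 0
0 → 4
4 → 7
4 → 2
2 → 3
3 → 12
12 → 13
13 → 20
20 → 8
13 → 16
12 → 17
17 → 15

14, 10, 1, 9, 5, 11, 19, 6, 18, 0, 4, 7, 2, 3, 12, 13, 20, 8, 16, 17, 15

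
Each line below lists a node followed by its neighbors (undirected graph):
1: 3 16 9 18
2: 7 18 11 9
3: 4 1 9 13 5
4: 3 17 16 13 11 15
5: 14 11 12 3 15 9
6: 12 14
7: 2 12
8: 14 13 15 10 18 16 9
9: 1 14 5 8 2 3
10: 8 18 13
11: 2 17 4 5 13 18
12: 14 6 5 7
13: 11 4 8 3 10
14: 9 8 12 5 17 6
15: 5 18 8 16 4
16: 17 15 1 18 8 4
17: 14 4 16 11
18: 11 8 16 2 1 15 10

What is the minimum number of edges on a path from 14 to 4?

Level 0: 14
Level 1: 5, 6, 8, 9, 12, 17
Level 2: 1, 2, 3, 4, 7, 10, 11, 13, 15, 16, 18
4 first appears at level 2.

2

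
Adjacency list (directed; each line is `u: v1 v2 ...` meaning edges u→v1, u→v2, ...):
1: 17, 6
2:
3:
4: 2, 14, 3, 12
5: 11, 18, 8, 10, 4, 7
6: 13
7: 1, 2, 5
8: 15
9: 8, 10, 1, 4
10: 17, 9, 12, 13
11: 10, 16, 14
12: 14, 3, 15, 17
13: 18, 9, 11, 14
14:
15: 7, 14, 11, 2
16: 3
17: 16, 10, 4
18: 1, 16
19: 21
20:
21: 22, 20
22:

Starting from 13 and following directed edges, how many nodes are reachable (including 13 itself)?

BFS from 13 visits: 13, 18, 9, 11, 14, 1, 16, 8, 10, 4, 17, 6, 3, 15, 12, 2, 7, 5
Reachable nodes: 18 of 22 total.

18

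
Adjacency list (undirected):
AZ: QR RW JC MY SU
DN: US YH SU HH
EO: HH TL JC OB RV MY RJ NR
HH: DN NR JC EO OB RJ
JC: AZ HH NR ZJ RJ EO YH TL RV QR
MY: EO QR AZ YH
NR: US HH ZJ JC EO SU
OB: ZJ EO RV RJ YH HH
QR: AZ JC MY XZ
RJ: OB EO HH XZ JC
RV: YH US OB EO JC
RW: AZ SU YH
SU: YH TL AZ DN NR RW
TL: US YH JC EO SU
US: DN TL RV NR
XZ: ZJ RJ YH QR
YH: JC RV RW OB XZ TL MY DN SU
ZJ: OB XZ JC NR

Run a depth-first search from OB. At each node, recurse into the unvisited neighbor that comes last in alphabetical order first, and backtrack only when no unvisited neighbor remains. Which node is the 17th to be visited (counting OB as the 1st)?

Visit OB
OB → ZJ
ZJ → XZ
XZ → YH
YH → TL
TL → US
US → RV
RV → JC
JC → RJ
RJ → HH
HH → NR
NR → SU
SU → RW
RW → AZ
AZ → QR
QR → MY
MY → EO
SU → DN

Visit order: OB, ZJ, XZ, YH, TL, US, RV, JC, RJ, HH, NR, SU, RW, AZ, QR, MY, EO, DN

EO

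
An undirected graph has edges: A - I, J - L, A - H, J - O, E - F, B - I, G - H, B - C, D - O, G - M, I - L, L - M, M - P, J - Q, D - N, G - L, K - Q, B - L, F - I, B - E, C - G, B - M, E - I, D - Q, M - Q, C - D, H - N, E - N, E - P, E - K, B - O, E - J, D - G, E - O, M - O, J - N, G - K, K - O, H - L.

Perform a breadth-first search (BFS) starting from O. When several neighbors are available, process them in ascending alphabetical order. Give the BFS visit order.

Visit O; enqueue B, D, E, J, K, M → queue [B, D, E, J, K, M]
Visit B; enqueue C, I, L → queue [D, E, J, K, M, C, I, L]
Visit D; enqueue G, N, Q → queue [E, J, K, M, C, I, L, G, N, Q]
Visit E; enqueue F, P → queue [J, K, M, C, I, L, G, N, Q, F, P]
Visit J → queue [K, M, C, I, L, G, N, Q, F, P]
Visit K → queue [M, C, I, L, G, N, Q, F, P]
Visit M → queue [C, I, L, G, N, Q, F, P]
Visit C → queue [I, L, G, N, Q, F, P]
Visit I; enqueue A → queue [L, G, N, Q, F, P, A]
Visit L; enqueue H → queue [G, N, Q, F, P, A, H]
Visit G → queue [N, Q, F, P, A, H]
Visit N → queue [Q, F, P, A, H]
Visit Q → queue [F, P, A, H]
Visit F → queue [P, A, H]
Visit P → queue [A, H]
Visit A → queue [H]
Visit H → queue []

O, B, D, E, J, K, M, C, I, L, G, N, Q, F, P, A, H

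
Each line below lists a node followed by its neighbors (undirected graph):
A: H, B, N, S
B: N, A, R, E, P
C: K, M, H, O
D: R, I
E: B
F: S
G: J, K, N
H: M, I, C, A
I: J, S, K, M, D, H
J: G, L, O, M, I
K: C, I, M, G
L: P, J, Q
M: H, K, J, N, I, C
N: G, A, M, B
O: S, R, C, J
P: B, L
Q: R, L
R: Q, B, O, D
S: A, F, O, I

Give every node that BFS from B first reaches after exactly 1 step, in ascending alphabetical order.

Level 0: B
Level 1: A, E, N, P, R
Level 2: D, G, H, L, M, O, Q, S
Level 3: C, F, I, J, K

A, E, N, P, R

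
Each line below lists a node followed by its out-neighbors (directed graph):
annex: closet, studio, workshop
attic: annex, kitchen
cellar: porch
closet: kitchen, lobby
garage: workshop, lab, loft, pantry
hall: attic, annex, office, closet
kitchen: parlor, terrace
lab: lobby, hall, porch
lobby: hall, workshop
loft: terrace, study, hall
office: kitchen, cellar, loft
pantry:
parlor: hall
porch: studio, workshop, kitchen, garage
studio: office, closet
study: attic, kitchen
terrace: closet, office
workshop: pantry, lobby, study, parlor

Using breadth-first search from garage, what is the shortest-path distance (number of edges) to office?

Level 0: garage
Level 1: lab, loft, pantry, workshop
Level 2: hall, lobby, parlor, porch, study, terrace
Level 3: annex, attic, closet, kitchen, office, studio
Level 4: cellar
office first appears at level 3.

3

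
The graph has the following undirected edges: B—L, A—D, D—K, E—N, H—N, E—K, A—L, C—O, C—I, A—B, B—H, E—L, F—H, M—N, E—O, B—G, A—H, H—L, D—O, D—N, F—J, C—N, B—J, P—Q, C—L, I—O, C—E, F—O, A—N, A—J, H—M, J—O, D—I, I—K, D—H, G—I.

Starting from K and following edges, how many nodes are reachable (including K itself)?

15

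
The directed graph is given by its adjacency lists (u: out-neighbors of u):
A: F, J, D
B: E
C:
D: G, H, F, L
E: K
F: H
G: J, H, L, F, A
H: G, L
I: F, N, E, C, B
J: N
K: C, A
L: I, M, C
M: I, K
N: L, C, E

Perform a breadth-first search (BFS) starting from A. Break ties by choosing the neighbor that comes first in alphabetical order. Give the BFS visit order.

Visit A; enqueue D, F, J → queue [D, F, J]
Visit D; enqueue G, H, L → queue [F, J, G, H, L]
Visit F → queue [J, G, H, L]
Visit J; enqueue N → queue [G, H, L, N]
Visit G → queue [H, L, N]
Visit H → queue [L, N]
Visit L; enqueue C, I, M → queue [N, C, I, M]
Visit N; enqueue E → queue [C, I, M, E]
Visit C → queue [I, M, E]
Visit I; enqueue B → queue [M, E, B]
Visit M; enqueue K → queue [E, B, K]
Visit E → queue [B, K]
Visit B → queue [K]
Visit K → queue []

A → D → F → J → G → H → L → N → C → I → M → E → B → K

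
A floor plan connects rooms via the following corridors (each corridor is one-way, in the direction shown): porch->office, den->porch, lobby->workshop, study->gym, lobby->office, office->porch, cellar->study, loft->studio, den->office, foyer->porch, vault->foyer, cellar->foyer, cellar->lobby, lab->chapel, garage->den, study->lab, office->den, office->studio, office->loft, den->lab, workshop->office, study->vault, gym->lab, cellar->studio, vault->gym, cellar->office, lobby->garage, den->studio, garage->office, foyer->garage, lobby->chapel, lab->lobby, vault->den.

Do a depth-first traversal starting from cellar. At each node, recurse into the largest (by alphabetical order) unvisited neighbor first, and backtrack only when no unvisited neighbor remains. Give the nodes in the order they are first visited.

Visit cellar
cellar → study
study → vault
vault → gym
gym → lab
lab → lobby
lobby → workshop
workshop → office
office → studio
office → porch
office → loft
office → den
lobby → garage
lobby → chapel
vault → foyer

cellar -> study -> vault -> gym -> lab -> lobby -> workshop -> office -> studio -> porch -> loft -> den -> garage -> chapel -> foyer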